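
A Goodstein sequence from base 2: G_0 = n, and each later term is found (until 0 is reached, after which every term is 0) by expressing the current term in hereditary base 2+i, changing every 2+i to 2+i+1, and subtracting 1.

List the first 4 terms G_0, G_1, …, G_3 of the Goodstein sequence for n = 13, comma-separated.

13, 108, 1279, 16092

base 2: 13 = 2^(2 + 1) + 2^2 + 1; at 3: 3^(3 + 1) + 3^3 + 1 = 109; next = 108
base 3: 108 = 3^(3 + 1) + 3^3; at 4: 4^(4 + 1) + 4^4 = 1280; next = 1279
base 4: 1279 = 4^(4 + 1) + 3·4^3 + 3·4^2 + 3·4 + 3; at 5: 5^(5 + 1) + 3·5^3 + 3·5^2 + 3·5 + 3 = 16093; next = 16092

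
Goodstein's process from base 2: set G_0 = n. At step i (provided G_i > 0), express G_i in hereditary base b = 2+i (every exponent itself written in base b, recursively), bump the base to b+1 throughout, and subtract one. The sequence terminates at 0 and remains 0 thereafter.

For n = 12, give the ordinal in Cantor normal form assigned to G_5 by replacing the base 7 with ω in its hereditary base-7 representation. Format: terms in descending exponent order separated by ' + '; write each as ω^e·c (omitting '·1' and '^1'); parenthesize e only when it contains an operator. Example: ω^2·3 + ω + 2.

12 —HB2→ 2^(2 + 1) + 2^2 —bump→ 3^(3 + 1) + 3^3 = 108 —(−1)→ 107
107 —HB3→ 3^(3 + 1) + 2·3^2 + 2·3 + 2 —bump→ 4^(4 + 1) + 2·4^2 + 2·4 + 2 = 1066 —(−1)→ 1065
1065 —HB4→ 4^(4 + 1) + 2·4^2 + 2·4 + 1 —bump→ 5^(5 + 1) + 2·5^2 + 2·5 + 1 = 15686 —(−1)→ 15685
15685 —HB5→ 5^(5 + 1) + 2·5^2 + 2·5 —bump→ 6^(6 + 1) + 2·6^2 + 2·6 = 280020 —(−1)→ 280019
280019 —HB6→ 6^(6 + 1) + 2·6^2 + 6 + 5 —bump→ 7^(7 + 1) + 2·7^2 + 7 + 5 = 5764911 —(−1)→ 5764910
5764910 —HB7→ 7^(7 + 1) + 2·7^2 + 7 + 4 —bump→ 8^(8 + 1) + 2·8^2 + 8 + 4 = 134217868 —(−1)→ 134217867

ω^(ω + 1) + ω^2·2 + ω + 4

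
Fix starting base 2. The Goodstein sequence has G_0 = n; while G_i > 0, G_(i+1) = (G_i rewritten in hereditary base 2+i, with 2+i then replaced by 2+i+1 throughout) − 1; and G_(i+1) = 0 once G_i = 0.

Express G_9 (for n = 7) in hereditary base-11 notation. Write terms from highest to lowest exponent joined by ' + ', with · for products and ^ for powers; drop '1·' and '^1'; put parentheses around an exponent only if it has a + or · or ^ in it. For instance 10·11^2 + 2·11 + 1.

7·11^7 + 7·11^6 + 7·11^5 + 7·11^4 + 7·11^3 + 7·11^2 + 7·11 + 4

step 0: 7 = 2^2 + 2 + 1; sub 3 for 2: 3^3 + 3 + 1; = 31; G_1 = 31−1 = 30
step 1: 30 = 3^3 + 3; sub 4 for 3: 4^4 + 4; = 260; G_2 = 260−1 = 259
step 2: 259 = 4^4 + 3; sub 5 for 4: 5^5 + 3; = 3128; G_3 = 3128−1 = 3127
step 3: 3127 = 5^5 + 2; sub 6 for 5: 6^6 + 2; = 46658; G_4 = 46658−1 = 46657
step 4: 46657 = 6^6 + 1; sub 7 for 6: 7^7 + 1; = 823544; G_5 = 823544−1 = 823543
step 5: 823543 = 7^7; sub 8 for 7: 8^8; = 16777216; G_6 = 16777216−1 = 16777215
step 6: 16777215 = 7·8^7 + 7·8^6 + 7·8^5 + 7·8^4 + 7·8^3 + 7·8^2 + 7·8 + 7; sub 9 for 8: 7·9^7 + 7·9^6 + 7·9^5 + 7·9^4 + 7·9^3 + 7·9^2 + 7·9 + 7; = 37665880; G_7 = 37665880−1 = 37665879
step 7: 37665879 = 7·9^7 + 7·9^6 + 7·9^5 + 7·9^4 + 7·9^3 + 7·9^2 + 7·9 + 6; sub 10 for 9: 7·10^7 + 7·10^6 + 7·10^5 + 7·10^4 + 7·10^3 + 7·10^2 + 7·10 + 6; = 77777776; G_8 = 77777776−1 = 77777775
step 8: 77777775 = 7·10^7 + 7·10^6 + 7·10^5 + 7·10^4 + 7·10^3 + 7·10^2 + 7·10 + 5; sub 11 for 10: 7·11^7 + 7·11^6 + 7·11^5 + 7·11^4 + 7·11^3 + 7·11^2 + 7·11 + 5; = 150051214; G_9 = 150051214−1 = 150051213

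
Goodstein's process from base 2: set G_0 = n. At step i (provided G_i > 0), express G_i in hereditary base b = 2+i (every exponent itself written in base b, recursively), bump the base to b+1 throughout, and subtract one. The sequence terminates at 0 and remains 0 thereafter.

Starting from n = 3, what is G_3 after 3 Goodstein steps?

2

[0] 3 ≡ 2 + 1 (base 2). Lift 3: 4. −1: 3.
[1] 3 ≡ 3 (base 3). Lift 4: 4. −1: 3.
[2] 3 ≡ 3 (base 4). Lift 5: 3. −1: 2.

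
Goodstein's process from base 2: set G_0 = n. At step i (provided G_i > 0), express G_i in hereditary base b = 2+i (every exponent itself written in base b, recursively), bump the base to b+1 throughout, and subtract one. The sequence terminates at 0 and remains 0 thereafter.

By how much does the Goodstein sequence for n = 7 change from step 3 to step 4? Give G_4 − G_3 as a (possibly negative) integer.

43530

base 2: 7 = 2^2 + 2 + 1; at 3: 3^3 + 3 + 1 = 31; next = 30
base 3: 30 = 3^3 + 3; at 4: 4^4 + 4 = 260; next = 259
base 4: 259 = 4^4 + 3; at 5: 5^5 + 3 = 3128; next = 3127
base 5: 3127 = 5^5 + 2; at 6: 6^6 + 2 = 46658; next = 46657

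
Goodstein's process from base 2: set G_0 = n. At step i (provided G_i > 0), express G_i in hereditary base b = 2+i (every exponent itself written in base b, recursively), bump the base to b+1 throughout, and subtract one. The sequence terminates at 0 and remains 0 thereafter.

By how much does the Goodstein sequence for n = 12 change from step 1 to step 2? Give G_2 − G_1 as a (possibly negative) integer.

958

(0) 12|_2 = 2^(2 + 1) + 2^2 ↦ 3^(3 + 1) + 3^3|_3 = 108 ⇒ 107
(1) 107|_3 = 3^(3 + 1) + 2·3^2 + 2·3 + 2 ↦ 4^(4 + 1) + 2·4^2 + 2·4 + 2|_4 = 1066 ⇒ 1065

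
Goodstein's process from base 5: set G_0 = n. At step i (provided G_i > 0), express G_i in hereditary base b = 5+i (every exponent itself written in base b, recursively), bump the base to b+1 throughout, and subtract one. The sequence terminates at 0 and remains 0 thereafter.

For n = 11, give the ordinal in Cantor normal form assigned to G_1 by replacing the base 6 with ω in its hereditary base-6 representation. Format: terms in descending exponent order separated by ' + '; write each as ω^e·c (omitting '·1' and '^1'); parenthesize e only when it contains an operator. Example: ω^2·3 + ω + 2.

ω·2

11 —HB5→ 2·5 + 1 —bump→ 2·6 + 1 = 13 —(−1)→ 12
12 —HB6→ 2·6 —bump→ 2·7 = 14 —(−1)→ 13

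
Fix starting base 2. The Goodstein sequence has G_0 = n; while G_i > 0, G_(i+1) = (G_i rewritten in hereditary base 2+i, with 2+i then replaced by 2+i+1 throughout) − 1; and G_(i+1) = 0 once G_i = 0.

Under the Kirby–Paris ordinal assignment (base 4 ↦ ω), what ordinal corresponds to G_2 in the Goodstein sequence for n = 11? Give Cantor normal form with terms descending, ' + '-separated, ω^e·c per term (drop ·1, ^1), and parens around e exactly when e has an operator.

i=0: 11 = 2^(2 + 1) + 2 + 1 (b=2); 2→3: 3^(3 + 1) + 3 + 1 = 85; 85−1 = 84
i=1: 84 = 3^(3 + 1) + 3 (b=3); 3→4: 4^(4 + 1) + 4 = 1028; 1028−1 = 1027
i=2: 1027 = 4^(4 + 1) + 3 (b=4); 4→5: 5^(5 + 1) + 3 = 15628; 15628−1 = 15627

ω^(ω + 1) + 3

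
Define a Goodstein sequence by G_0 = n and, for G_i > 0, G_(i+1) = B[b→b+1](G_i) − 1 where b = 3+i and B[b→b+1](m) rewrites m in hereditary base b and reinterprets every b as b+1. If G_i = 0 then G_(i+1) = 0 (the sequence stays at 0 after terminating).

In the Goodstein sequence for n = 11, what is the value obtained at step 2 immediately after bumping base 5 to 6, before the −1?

36

G_0 = 11. HB_3(11) = 3^2 + 2. Bump = 18. G_1 = 17.
G_1 = 17. HB_4(17) = 4^2 + 1. Bump = 26. G_2 = 25.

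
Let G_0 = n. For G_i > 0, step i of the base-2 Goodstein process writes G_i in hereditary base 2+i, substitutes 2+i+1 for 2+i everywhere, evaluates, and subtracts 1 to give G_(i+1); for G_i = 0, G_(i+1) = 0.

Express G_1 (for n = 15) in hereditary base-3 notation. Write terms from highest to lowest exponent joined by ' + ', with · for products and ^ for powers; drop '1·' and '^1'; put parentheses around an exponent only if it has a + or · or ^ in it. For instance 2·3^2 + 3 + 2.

3^(3 + 1) + 3^3 + 3

G_0=15  [base 2] 2^(2 + 1) + 2^2 + 2 + 1  →[2↦3]→  3^(3 + 1) + 3^3 + 3 + 1 = 112  −1 ⇒ G_1=111
G_1=111  [base 3] 3^(3 + 1) + 3^3 + 3  →[3↦4]→  4^(4 + 1) + 4^4 + 4 = 1284  −1 ⇒ G_2=1283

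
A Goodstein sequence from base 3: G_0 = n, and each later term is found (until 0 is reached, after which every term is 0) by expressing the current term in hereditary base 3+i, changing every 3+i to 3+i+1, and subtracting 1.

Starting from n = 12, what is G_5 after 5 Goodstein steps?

63

G_0 = 12. HB_3(12) = 3^2 + 3. Bump = 20. G_1 = 19.
G_1 = 19. HB_4(19) = 4^2 + 3. Bump = 28. G_2 = 27.
G_2 = 27. HB_5(27) = 5^2 + 2. Bump = 38. G_3 = 37.
G_3 = 37. HB_6(37) = 6^2 + 1. Bump = 50. G_4 = 49.
G_4 = 49. HB_7(49) = 7^2. Bump = 64. G_5 = 63.
G_5 = 63. HB_8(63) = 7·8 + 7. Bump = 70. G_6 = 69.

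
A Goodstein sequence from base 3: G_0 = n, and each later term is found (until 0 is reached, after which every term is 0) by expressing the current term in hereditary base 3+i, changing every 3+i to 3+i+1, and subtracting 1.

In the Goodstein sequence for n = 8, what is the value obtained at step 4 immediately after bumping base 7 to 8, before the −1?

step 0: 8 = 2·3 + 2; sub 4 for 3: 2·4 + 2; = 10; G_1 = 10−1 = 9
step 1: 9 = 2·4 + 1; sub 5 for 4: 2·5 + 1; = 11; G_2 = 11−1 = 10
step 2: 10 = 2·5; sub 6 for 5: 2·6; = 12; G_3 = 12−1 = 11
step 3: 11 = 6 + 5; sub 7 for 6: 7 + 5; = 12; G_4 = 12−1 = 11
step 4: 11 = 7 + 4; sub 8 for 7: 8 + 4; = 12; G_5 = 12−1 = 11

12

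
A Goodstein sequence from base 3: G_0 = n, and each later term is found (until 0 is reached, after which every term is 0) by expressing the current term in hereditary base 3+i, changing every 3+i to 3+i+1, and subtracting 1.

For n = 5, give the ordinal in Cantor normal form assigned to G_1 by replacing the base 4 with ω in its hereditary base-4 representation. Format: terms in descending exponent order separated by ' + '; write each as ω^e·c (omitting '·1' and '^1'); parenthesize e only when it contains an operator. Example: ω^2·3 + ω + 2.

ω + 1

5 —HB3→ 3 + 2 —bump→ 4 + 2 = 6 —(−1)→ 5
5 —HB4→ 4 + 1 —bump→ 5 + 1 = 6 —(−1)→ 5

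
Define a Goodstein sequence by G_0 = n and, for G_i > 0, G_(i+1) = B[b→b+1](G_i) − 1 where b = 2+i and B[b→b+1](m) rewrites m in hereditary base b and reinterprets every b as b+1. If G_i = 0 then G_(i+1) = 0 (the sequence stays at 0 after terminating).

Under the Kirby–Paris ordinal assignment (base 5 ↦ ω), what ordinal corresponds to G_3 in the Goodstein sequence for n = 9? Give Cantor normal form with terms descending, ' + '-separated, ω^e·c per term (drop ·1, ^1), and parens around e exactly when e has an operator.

ω^ω·3 + ω^3·3 + ω^2·3 + ω·3 + 2

9 —HB2→ 2^(2 + 1) + 1 —bump→ 3^(3 + 1) + 1 = 82 —(−1)→ 81
81 —HB3→ 3^(3 + 1) —bump→ 4^(4 + 1) = 1024 —(−1)→ 1023
1023 —HB4→ 3·4^4 + 3·4^3 + 3·4^2 + 3·4 + 3 —bump→ 3·5^5 + 3·5^3 + 3·5^2 + 3·5 + 3 = 9843 —(−1)→ 9842
9842 —HB5→ 3·5^5 + 3·5^3 + 3·5^2 + 3·5 + 2 —bump→ 3·6^6 + 3·6^3 + 3·6^2 + 3·6 + 2 = 140744 —(−1)→ 140743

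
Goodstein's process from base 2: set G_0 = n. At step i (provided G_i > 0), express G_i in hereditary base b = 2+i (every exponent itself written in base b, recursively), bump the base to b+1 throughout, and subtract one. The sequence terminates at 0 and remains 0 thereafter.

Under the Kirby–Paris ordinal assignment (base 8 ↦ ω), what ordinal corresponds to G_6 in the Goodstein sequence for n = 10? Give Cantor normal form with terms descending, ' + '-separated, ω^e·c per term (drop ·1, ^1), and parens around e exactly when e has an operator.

ω^ω·5 + ω^5·5 + ω^4·5 + ω^3·5 + ω^2·5 + ω·5 + 3

(0) 10|_2 = 2^(2 + 1) + 2 ↦ 3^(3 + 1) + 3|_3 = 84 ⇒ 83
(1) 83|_3 = 3^(3 + 1) + 2 ↦ 4^(4 + 1) + 2|_4 = 1026 ⇒ 1025
(2) 1025|_4 = 4^(4 + 1) + 1 ↦ 5^(5 + 1) + 1|_5 = 15626 ⇒ 15625
(3) 15625|_5 = 5^(5 + 1) ↦ 6^(6 + 1)|_6 = 279936 ⇒ 279935
(4) 279935|_6 = 5·6^6 + 5·6^5 + 5·6^4 + 5·6^3 + 5·6^2 + 5·6 + 5 ↦ 5·7^7 + 5·7^5 + 5·7^4 + 5·7^3 + 5·7^2 + 5·7 + 5|_7 = 4215755 ⇒ 4215754
(5) 4215754|_7 = 5·7^7 + 5·7^5 + 5·7^4 + 5·7^3 + 5·7^2 + 5·7 + 4 ↦ 5·8^8 + 5·8^5 + 5·8^4 + 5·8^3 + 5·8^2 + 5·8 + 4|_8 = 84073324 ⇒ 84073323
(6) 84073323|_8 = 5·8^8 + 5·8^5 + 5·8^4 + 5·8^3 + 5·8^2 + 5·8 + 3 ↦ 5·9^9 + 5·9^5 + 5·9^4 + 5·9^3 + 5·9^2 + 5·9 + 3|_9 = 1937434593 ⇒ 1937434592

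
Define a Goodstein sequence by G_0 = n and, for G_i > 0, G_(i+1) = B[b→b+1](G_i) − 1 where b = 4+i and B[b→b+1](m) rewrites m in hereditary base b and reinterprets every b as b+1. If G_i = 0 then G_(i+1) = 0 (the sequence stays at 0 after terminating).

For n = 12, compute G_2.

15

base 4: 12 = 3·4; at 5: 3·5 = 15; next = 14
base 5: 14 = 2·5 + 4; at 6: 2·6 + 4 = 16; next = 15
base 6: 15 = 2·6 + 3; at 7: 2·7 + 3 = 17; next = 16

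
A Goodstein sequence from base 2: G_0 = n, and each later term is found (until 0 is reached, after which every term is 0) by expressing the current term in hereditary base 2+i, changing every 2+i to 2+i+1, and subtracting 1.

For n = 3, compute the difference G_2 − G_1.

0

3 —HB2→ 2 + 1 —bump→ 3 + 1 = 4 —(−1)→ 3
3 —HB3→ 3 —bump→ 4 = 4 —(−1)→ 3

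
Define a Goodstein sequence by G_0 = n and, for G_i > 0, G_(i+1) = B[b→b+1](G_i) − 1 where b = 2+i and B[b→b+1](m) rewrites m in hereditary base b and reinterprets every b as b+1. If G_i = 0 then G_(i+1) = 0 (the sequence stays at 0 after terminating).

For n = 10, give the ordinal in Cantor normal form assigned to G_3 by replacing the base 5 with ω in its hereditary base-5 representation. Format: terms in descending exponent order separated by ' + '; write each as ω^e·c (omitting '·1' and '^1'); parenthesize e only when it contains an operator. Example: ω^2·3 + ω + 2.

ω^(ω + 1)

(0) 10|_2 = 2^(2 + 1) + 2 ↦ 3^(3 + 1) + 3|_3 = 84 ⇒ 83
(1) 83|_3 = 3^(3 + 1) + 2 ↦ 4^(4 + 1) + 2|_4 = 1026 ⇒ 1025
(2) 1025|_4 = 4^(4 + 1) + 1 ↦ 5^(5 + 1) + 1|_5 = 15626 ⇒ 15625
(3) 15625|_5 = 5^(5 + 1) ↦ 6^(6 + 1)|_6 = 279936 ⇒ 279935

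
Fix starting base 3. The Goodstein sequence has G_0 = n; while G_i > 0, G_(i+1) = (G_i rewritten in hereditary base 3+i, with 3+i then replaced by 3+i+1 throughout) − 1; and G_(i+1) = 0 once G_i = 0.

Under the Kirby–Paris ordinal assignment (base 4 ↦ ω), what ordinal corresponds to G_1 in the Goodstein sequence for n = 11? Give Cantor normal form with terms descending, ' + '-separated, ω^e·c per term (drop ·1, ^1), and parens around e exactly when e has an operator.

ω^2 + 1

G_0=11  [base 3] 3^2 + 2  →[3↦4]→  4^2 + 2 = 18  −1 ⇒ G_1=17
G_1=17  [base 4] 4^2 + 1  →[4↦5]→  5^2 + 1 = 26  −1 ⇒ G_2=25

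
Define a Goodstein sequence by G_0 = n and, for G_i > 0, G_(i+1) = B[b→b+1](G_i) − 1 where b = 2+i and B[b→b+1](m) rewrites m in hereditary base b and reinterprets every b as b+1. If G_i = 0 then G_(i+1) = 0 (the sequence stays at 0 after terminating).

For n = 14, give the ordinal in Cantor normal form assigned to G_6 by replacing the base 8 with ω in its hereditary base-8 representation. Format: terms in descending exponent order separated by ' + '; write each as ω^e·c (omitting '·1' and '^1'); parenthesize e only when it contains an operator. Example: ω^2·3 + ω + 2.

base 2: 14 = 2^(2 + 1) + 2^2 + 2; at 3: 3^(3 + 1) + 3^3 + 3 = 111; next = 110
base 3: 110 = 3^(3 + 1) + 3^3 + 2; at 4: 4^(4 + 1) + 4^4 + 2 = 1282; next = 1281
base 4: 1281 = 4^(4 + 1) + 4^4 + 1; at 5: 5^(5 + 1) + 5^5 + 1 = 18751; next = 18750
base 5: 18750 = 5^(5 + 1) + 5^5; at 6: 6^(6 + 1) + 6^6 = 326592; next = 326591
base 6: 326591 = 6^(6 + 1) + 5·6^5 + 5·6^4 + 5·6^3 + 5·6^2 + 5·6 + 5; at 7: 7^(7 + 1) + 5·7^5 + 5·7^4 + 5·7^3 + 5·7^2 + 5·7 + 5 = 5862841; next = 5862840
base 7: 5862840 = 7^(7 + 1) + 5·7^5 + 5·7^4 + 5·7^3 + 5·7^2 + 5·7 + 4; at 8: 8^(8 + 1) + 5·8^5 + 5·8^4 + 5·8^3 + 5·8^2 + 5·8 + 4 = 134404972; next = 134404971
base 8: 134404971 = 8^(8 + 1) + 5·8^5 + 5·8^4 + 5·8^3 + 5·8^2 + 5·8 + 3; at 9: 9^(9 + 1) + 5·9^5 + 5·9^4 + 5·9^3 + 5·9^2 + 5·9 + 3 = 3487116549; next = 3487116548

ω^(ω + 1) + ω^5·5 + ω^4·5 + ω^3·5 + ω^2·5 + ω·5 + 3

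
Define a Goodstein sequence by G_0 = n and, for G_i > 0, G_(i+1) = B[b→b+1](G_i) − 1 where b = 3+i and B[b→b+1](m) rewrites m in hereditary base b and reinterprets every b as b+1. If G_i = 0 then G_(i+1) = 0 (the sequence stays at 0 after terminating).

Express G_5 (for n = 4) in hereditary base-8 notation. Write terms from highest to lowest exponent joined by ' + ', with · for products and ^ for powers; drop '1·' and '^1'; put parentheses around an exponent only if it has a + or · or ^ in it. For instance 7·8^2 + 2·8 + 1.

[0] 4 ≡ 3 + 1 (base 3). Lift 4: 5. −1: 4.
[1] 4 ≡ 4 (base 4). Lift 5: 5. −1: 4.
[2] 4 ≡ 4 (base 5). Lift 6: 4. −1: 3.
[3] 3 ≡ 3 (base 6). Lift 7: 3. −1: 2.
[4] 2 ≡ 2 (base 7). Lift 8: 2. −1: 1.
[5] 1 ≡ 1 (base 8). Lift 9: 1. −1: 0.

1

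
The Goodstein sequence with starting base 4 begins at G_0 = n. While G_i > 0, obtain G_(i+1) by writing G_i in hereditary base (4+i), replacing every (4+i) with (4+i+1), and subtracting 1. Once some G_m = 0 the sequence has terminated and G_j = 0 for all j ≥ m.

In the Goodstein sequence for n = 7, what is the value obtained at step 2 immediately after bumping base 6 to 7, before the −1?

G_0 = 7. HB_4(7) = 4 + 3. Bump = 8. G_1 = 7.
G_1 = 7. HB_5(7) = 5 + 2. Bump = 8. G_2 = 7.
G_2 = 7. HB_6(7) = 6 + 1. Bump = 8. G_3 = 7.

8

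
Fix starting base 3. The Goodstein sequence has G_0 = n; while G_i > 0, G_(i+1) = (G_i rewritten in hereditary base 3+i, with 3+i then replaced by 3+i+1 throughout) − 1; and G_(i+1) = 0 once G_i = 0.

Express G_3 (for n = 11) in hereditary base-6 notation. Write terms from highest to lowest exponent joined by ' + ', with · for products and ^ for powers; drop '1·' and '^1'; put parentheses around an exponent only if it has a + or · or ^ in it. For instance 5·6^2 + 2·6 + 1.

5·6 + 5

base 3: 11 = 3^2 + 2; at 4: 4^2 + 2 = 18; next = 17
base 4: 17 = 4^2 + 1; at 5: 5^2 + 1 = 26; next = 25
base 5: 25 = 5^2; at 6: 6^2 = 36; next = 35
base 6: 35 = 5·6 + 5; at 7: 5·7 + 5 = 40; next = 39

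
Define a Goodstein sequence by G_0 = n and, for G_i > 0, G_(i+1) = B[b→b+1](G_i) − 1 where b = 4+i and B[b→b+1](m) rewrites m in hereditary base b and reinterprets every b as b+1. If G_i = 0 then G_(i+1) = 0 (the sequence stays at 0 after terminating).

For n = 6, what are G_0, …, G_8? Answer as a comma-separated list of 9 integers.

6, 6, 6, 6, 5, 4, 3, 2, 1

i=0: 6 = 4 + 2 (b=4); 4→5: 5 + 2 = 7; 7−1 = 6
i=1: 6 = 5 + 1 (b=5); 5→6: 6 + 1 = 7; 7−1 = 6
i=2: 6 = 6 (b=6); 6→7: 7 = 7; 7−1 = 6
i=3: 6 = 6 (b=7); 7→8: 6 = 6; 6−1 = 5
i=4: 5 = 5 (b=8); 8→9: 5 = 5; 5−1 = 4
i=5: 4 = 4 (b=9); 9→10: 4 = 4; 4−1 = 3
i=6: 3 = 3 (b=10); 10→11: 3 = 3; 3−1 = 2
i=7: 2 = 2 (b=11); 11→12: 2 = 2; 2−1 = 1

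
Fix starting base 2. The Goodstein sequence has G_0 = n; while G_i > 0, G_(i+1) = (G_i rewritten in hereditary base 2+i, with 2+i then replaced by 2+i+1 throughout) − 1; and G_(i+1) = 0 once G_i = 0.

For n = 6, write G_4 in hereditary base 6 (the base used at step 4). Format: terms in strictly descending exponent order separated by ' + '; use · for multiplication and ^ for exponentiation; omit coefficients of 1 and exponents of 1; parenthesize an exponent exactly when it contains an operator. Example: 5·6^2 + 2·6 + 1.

[0] 6 ≡ 2^2 + 2 (base 2). Lift 3: 30. −1: 29.
[1] 29 ≡ 3^3 + 2 (base 3). Lift 4: 258. −1: 257.
[2] 257 ≡ 4^4 + 1 (base 4). Lift 5: 3126. −1: 3125.
[3] 3125 ≡ 5^5 (base 5). Lift 6: 46656. −1: 46655.
[4] 46655 ≡ 5·6^5 + 5·6^4 + 5·6^3 + 5·6^2 + 5·6 + 5 (base 6). Lift 7: 98040. −1: 98039.

5·6^5 + 5·6^4 + 5·6^3 + 5·6^2 + 5·6 + 5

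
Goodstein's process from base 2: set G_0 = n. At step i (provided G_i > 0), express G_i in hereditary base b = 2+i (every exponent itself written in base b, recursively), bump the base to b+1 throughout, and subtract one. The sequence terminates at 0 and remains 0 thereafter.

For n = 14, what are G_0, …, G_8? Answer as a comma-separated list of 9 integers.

14, 110, 1281, 18750, 326591, 5862840, 134404971, 3487116548, 100000555551

(0) 14|_2 = 2^(2 + 1) + 2^2 + 2 ↦ 3^(3 + 1) + 3^3 + 3|_3 = 111 ⇒ 110
(1) 110|_3 = 3^(3 + 1) + 3^3 + 2 ↦ 4^(4 + 1) + 4^4 + 2|_4 = 1282 ⇒ 1281
(2) 1281|_4 = 4^(4 + 1) + 4^4 + 1 ↦ 5^(5 + 1) + 5^5 + 1|_5 = 18751 ⇒ 18750
(3) 18750|_5 = 5^(5 + 1) + 5^5 ↦ 6^(6 + 1) + 6^6|_6 = 326592 ⇒ 326591
(4) 326591|_6 = 6^(6 + 1) + 5·6^5 + 5·6^4 + 5·6^3 + 5·6^2 + 5·6 + 5 ↦ 7^(7 + 1) + 5·7^5 + 5·7^4 + 5·7^3 + 5·7^2 + 5·7 + 5|_7 = 5862841 ⇒ 5862840
(5) 5862840|_7 = 7^(7 + 1) + 5·7^5 + 5·7^4 + 5·7^3 + 5·7^2 + 5·7 + 4 ↦ 8^(8 + 1) + 5·8^5 + 5·8^4 + 5·8^3 + 5·8^2 + 5·8 + 4|_8 = 134404972 ⇒ 134404971
(6) 134404971|_8 = 8^(8 + 1) + 5·8^5 + 5·8^4 + 5·8^3 + 5·8^2 + 5·8 + 3 ↦ 9^(9 + 1) + 5·9^5 + 5·9^4 + 5·9^3 + 5·9^2 + 5·9 + 3|_9 = 3487116549 ⇒ 3487116548
(7) 3487116548|_9 = 9^(9 + 1) + 5·9^5 + 5·9^4 + 5·9^3 + 5·9^2 + 5·9 + 2 ↦ 10^(10 + 1) + 5·10^5 + 5·10^4 + 5·10^3 + 5·10^2 + 5·10 + 2|_10 = 100000555552 ⇒ 100000555551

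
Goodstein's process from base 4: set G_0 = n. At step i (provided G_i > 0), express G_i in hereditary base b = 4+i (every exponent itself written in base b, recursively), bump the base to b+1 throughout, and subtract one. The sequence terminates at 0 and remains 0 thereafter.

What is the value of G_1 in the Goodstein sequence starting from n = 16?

i=0: 16 = 4^2 (b=4); 4→5: 5^2 = 25; 25−1 = 24
i=1: 24 = 4·5 + 4 (b=5); 5→6: 4·6 + 4 = 28; 28−1 = 27

24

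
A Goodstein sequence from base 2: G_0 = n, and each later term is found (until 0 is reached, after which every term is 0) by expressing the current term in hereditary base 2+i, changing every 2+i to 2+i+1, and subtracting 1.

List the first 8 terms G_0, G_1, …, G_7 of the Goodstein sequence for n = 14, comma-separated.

i=0: 14 = 2^(2 + 1) + 2^2 + 2 (b=2); 2→3: 3^(3 + 1) + 3^3 + 3 = 111; 111−1 = 110
i=1: 110 = 3^(3 + 1) + 3^3 + 2 (b=3); 3→4: 4^(4 + 1) + 4^4 + 2 = 1282; 1282−1 = 1281
i=2: 1281 = 4^(4 + 1) + 4^4 + 1 (b=4); 4→5: 5^(5 + 1) + 5^5 + 1 = 18751; 18751−1 = 18750
i=3: 18750 = 5^(5 + 1) + 5^5 (b=5); 5→6: 6^(6 + 1) + 6^6 = 326592; 326592−1 = 326591
i=4: 326591 = 6^(6 + 1) + 5·6^5 + 5·6^4 + 5·6^3 + 5·6^2 + 5·6 + 5 (b=6); 6→7: 7^(7 + 1) + 5·7^5 + 5·7^4 + 5·7^3 + 5·7^2 + 5·7 + 5 = 5862841; 5862841−1 = 5862840
i=5: 5862840 = 7^(7 + 1) + 5·7^5 + 5·7^4 + 5·7^3 + 5·7^2 + 5·7 + 4 (b=7); 7→8: 8^(8 + 1) + 5·8^5 + 5·8^4 + 5·8^3 + 5·8^2 + 5·8 + 4 = 134404972; 134404972−1 = 134404971
i=6: 134404971 = 8^(8 + 1) + 5·8^5 + 5·8^4 + 5·8^3 + 5·8^2 + 5·8 + 3 (b=8); 8→9: 9^(9 + 1) + 5·9^5 + 5·9^4 + 5·9^3 + 5·9^2 + 5·9 + 3 = 3487116549; 3487116549−1 = 3487116548

14, 110, 1281, 18750, 326591, 5862840, 134404971, 3487116548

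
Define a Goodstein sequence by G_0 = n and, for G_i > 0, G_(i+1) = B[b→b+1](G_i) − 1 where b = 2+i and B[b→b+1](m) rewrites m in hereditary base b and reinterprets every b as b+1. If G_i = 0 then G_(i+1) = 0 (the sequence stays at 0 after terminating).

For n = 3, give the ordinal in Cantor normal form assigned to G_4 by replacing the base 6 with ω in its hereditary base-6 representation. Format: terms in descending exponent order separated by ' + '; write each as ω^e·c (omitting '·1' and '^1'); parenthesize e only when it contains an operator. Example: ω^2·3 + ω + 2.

1

[0] 3 ≡ 2 + 1 (base 2). Lift 3: 4. −1: 3.
[1] 3 ≡ 3 (base 3). Lift 4: 4. −1: 3.
[2] 3 ≡ 3 (base 4). Lift 5: 3. −1: 2.
[3] 2 ≡ 2 (base 5). Lift 6: 2. −1: 1.
[4] 1 ≡ 1 (base 6). Lift 7: 1. −1: 0.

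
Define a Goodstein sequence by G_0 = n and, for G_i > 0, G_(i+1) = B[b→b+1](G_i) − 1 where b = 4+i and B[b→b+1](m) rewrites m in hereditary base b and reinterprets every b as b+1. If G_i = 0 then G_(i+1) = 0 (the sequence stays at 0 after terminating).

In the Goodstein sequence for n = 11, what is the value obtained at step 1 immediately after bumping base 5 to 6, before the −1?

14

[0] 11 ≡ 2·4 + 3 (base 4). Lift 5: 13. −1: 12.
[1] 12 ≡ 2·5 + 2 (base 5). Lift 6: 14. −1: 13.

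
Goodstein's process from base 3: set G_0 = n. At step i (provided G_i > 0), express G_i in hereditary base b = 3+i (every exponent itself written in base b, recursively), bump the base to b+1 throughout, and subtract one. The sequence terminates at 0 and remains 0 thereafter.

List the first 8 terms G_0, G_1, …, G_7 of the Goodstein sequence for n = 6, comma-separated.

6, 7, 7, 7, 7, 7, 6, 5

[0] 6 ≡ 2·3 (base 3). Lift 4: 8. −1: 7.
[1] 7 ≡ 4 + 3 (base 4). Lift 5: 8. −1: 7.
[2] 7 ≡ 5 + 2 (base 5). Lift 6: 8. −1: 7.
[3] 7 ≡ 6 + 1 (base 6). Lift 7: 8. −1: 7.
[4] 7 ≡ 7 (base 7). Lift 8: 8. −1: 7.
[5] 7 ≡ 7 (base 8). Lift 9: 7. −1: 6.
[6] 6 ≡ 6 (base 9). Lift 10: 6. −1: 5.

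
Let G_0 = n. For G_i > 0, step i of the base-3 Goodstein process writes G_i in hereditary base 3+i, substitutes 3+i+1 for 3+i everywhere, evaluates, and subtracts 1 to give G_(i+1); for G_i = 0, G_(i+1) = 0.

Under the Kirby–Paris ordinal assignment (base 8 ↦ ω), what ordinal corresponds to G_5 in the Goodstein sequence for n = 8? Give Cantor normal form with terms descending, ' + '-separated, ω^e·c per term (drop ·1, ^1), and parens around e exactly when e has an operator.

step 0: 8 = 2·3 + 2; sub 4 for 3: 2·4 + 2; = 10; G_1 = 10−1 = 9
step 1: 9 = 2·4 + 1; sub 5 for 4: 2·5 + 1; = 11; G_2 = 11−1 = 10
step 2: 10 = 2·5; sub 6 for 5: 2·6; = 12; G_3 = 12−1 = 11
step 3: 11 = 6 + 5; sub 7 for 6: 7 + 5; = 12; G_4 = 12−1 = 11
step 4: 11 = 7 + 4; sub 8 for 7: 8 + 4; = 12; G_5 = 12−1 = 11
step 5: 11 = 8 + 3; sub 9 for 8: 9 + 3; = 12; G_6 = 12−1 = 11

ω + 3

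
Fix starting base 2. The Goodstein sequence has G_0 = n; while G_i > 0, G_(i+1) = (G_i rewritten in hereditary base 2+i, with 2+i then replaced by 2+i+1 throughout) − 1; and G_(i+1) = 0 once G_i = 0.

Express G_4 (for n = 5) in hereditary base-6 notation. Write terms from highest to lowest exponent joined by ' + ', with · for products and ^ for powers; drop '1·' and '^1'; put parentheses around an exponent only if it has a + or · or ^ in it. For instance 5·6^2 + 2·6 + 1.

3·6^3 + 3·6^2 + 3·6 + 1

G_0=5  [base 2] 2^2 + 1  →[2↦3]→  3^3 + 1 = 28  −1 ⇒ G_1=27
G_1=27  [base 3] 3^3  →[3↦4]→  4^4 = 256  −1 ⇒ G_2=255
G_2=255  [base 4] 3·4^3 + 3·4^2 + 3·4 + 3  →[4↦5]→  3·5^3 + 3·5^2 + 3·5 + 3 = 468  −1 ⇒ G_3=467
G_3=467  [base 5] 3·5^3 + 3·5^2 + 3·5 + 2  →[5↦6]→  3·6^3 + 3·6^2 + 3·6 + 2 = 776  −1 ⇒ G_4=775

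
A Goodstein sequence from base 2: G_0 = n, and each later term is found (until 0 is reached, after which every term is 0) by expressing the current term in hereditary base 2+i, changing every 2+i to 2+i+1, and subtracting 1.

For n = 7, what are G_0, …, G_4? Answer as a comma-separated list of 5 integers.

7, 30, 259, 3127, 46657

(0) 7|_2 = 2^2 + 2 + 1 ↦ 3^3 + 3 + 1|_3 = 31 ⇒ 30
(1) 30|_3 = 3^3 + 3 ↦ 4^4 + 4|_4 = 260 ⇒ 259
(2) 259|_4 = 4^4 + 3 ↦ 5^5 + 3|_5 = 3128 ⇒ 3127
(3) 3127|_5 = 5^5 + 2 ↦ 6^6 + 2|_6 = 46658 ⇒ 46657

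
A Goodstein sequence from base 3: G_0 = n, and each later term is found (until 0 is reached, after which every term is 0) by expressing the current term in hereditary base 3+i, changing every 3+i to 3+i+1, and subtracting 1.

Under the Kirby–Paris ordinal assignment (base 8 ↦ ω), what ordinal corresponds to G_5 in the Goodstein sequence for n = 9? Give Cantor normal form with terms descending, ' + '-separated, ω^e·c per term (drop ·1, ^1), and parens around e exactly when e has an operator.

ω·2 + 7

step 0: 9 = 3^2; sub 4 for 3: 4^2; = 16; G_1 = 16−1 = 15
step 1: 15 = 3·4 + 3; sub 5 for 4: 3·5 + 3; = 18; G_2 = 18−1 = 17
step 2: 17 = 3·5 + 2; sub 6 for 5: 3·6 + 2; = 20; G_3 = 20−1 = 19
step 3: 19 = 3·6 + 1; sub 7 for 6: 3·7 + 1; = 22; G_4 = 22−1 = 21
step 4: 21 = 3·7; sub 8 for 7: 3·8; = 24; G_5 = 24−1 = 23
step 5: 23 = 2·8 + 7; sub 9 for 8: 2·9 + 7; = 25; G_6 = 25−1 = 24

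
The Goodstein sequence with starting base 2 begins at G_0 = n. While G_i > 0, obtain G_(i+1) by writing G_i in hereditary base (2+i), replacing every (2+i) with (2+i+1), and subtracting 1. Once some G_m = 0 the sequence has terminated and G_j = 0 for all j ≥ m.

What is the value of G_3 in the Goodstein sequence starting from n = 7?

(0) 7|_2 = 2^2 + 2 + 1 ↦ 3^3 + 3 + 1|_3 = 31 ⇒ 30
(1) 30|_3 = 3^3 + 3 ↦ 4^4 + 4|_4 = 260 ⇒ 259
(2) 259|_4 = 4^4 + 3 ↦ 5^5 + 3|_5 = 3128 ⇒ 3127
(3) 3127|_5 = 5^5 + 2 ↦ 6^6 + 2|_6 = 46658 ⇒ 46657

3127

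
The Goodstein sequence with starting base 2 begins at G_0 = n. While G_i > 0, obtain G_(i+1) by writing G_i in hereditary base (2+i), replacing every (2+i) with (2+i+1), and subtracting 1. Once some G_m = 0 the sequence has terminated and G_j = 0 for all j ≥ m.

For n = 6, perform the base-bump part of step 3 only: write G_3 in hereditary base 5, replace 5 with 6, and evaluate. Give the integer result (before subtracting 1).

46656

(0) 6|_2 = 2^2 + 2 ↦ 3^3 + 3|_3 = 30 ⇒ 29
(1) 29|_3 = 3^3 + 2 ↦ 4^4 + 2|_4 = 258 ⇒ 257
(2) 257|_4 = 4^4 + 1 ↦ 5^5 + 1|_5 = 3126 ⇒ 3125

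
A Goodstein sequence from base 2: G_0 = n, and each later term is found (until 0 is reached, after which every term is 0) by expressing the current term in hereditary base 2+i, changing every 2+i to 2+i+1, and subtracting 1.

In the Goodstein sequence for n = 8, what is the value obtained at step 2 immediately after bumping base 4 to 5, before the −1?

6311

G_0=8  [base 2] 2^(2 + 1)  →[2↦3]→  3^(3 + 1) = 81  −1 ⇒ G_1=80
G_1=80  [base 3] 2·3^3 + 2·3^2 + 2·3 + 2  →[3↦4]→  2·4^4 + 2·4^2 + 2·4 + 2 = 554  −1 ⇒ G_2=553
G_2=553  [base 4] 2·4^4 + 2·4^2 + 2·4 + 1  →[4↦5]→  2·5^5 + 2·5^2 + 2·5 + 1 = 6311  −1 ⇒ G_3=6310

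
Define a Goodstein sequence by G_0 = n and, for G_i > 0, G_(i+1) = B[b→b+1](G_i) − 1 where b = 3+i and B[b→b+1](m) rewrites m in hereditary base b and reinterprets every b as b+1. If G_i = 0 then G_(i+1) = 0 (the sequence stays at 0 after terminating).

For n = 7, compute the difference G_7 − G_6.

7 —HB3→ 2·3 + 1 —bump→ 2·4 + 1 = 9 —(−1)→ 8
8 —HB4→ 2·4 —bump→ 2·5 = 10 —(−1)→ 9
9 —HB5→ 5 + 4 —bump→ 6 + 4 = 10 —(−1)→ 9
9 —HB6→ 6 + 3 —bump→ 7 + 3 = 10 —(−1)→ 9
9 —HB7→ 7 + 2 —bump→ 8 + 2 = 10 —(−1)→ 9
9 —HB8→ 8 + 1 —bump→ 9 + 1 = 10 —(−1)→ 9
9 —HB9→ 9 —bump→ 10 = 10 —(−1)→ 9

0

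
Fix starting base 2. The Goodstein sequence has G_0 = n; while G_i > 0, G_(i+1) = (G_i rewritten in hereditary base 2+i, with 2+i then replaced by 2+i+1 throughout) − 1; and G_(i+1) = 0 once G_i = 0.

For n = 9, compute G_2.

(0) 9|_2 = 2^(2 + 1) + 1 ↦ 3^(3 + 1) + 1|_3 = 82 ⇒ 81
(1) 81|_3 = 3^(3 + 1) ↦ 4^(4 + 1)|_4 = 1024 ⇒ 1023
(2) 1023|_4 = 3·4^4 + 3·4^3 + 3·4^2 + 3·4 + 3 ↦ 3·5^5 + 3·5^3 + 3·5^2 + 3·5 + 3|_5 = 9843 ⇒ 9842

1023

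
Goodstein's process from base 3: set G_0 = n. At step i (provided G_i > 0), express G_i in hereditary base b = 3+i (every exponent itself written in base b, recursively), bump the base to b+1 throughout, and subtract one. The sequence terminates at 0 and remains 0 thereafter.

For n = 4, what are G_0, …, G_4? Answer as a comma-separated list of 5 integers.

base 3: 4 = 3 + 1; at 4: 4 + 1 = 5; next = 4
base 4: 4 = 4; at 5: 5 = 5; next = 4
base 5: 4 = 4; at 6: 4 = 4; next = 3
base 6: 3 = 3; at 7: 3 = 3; next = 2

4, 4, 4, 3, 2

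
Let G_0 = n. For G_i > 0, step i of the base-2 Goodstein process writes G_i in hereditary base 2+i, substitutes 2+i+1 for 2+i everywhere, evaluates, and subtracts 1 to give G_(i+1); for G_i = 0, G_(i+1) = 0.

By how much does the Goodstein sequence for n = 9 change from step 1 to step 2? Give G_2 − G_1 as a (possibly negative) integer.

942

9 —HB2→ 2^(2 + 1) + 1 —bump→ 3^(3 + 1) + 1 = 82 —(−1)→ 81
81 —HB3→ 3^(3 + 1) —bump→ 4^(4 + 1) = 1024 —(−1)→ 1023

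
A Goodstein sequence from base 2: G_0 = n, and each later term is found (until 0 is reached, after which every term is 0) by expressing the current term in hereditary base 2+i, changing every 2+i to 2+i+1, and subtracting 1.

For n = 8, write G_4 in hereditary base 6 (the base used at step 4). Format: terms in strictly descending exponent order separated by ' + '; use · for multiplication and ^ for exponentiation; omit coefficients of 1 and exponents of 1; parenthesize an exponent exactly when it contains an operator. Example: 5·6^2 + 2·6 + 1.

2·6^6 + 2·6^2 + 6 + 5

8 —HB2→ 2^(2 + 1) —bump→ 3^(3 + 1) = 81 —(−1)→ 80
80 —HB3→ 2·3^3 + 2·3^2 + 2·3 + 2 —bump→ 2·4^4 + 2·4^2 + 2·4 + 2 = 554 —(−1)→ 553
553 —HB4→ 2·4^4 + 2·4^2 + 2·4 + 1 —bump→ 2·5^5 + 2·5^2 + 2·5 + 1 = 6311 —(−1)→ 6310
6310 —HB5→ 2·5^5 + 2·5^2 + 2·5 —bump→ 2·6^6 + 2·6^2 + 2·6 = 93396 —(−1)→ 93395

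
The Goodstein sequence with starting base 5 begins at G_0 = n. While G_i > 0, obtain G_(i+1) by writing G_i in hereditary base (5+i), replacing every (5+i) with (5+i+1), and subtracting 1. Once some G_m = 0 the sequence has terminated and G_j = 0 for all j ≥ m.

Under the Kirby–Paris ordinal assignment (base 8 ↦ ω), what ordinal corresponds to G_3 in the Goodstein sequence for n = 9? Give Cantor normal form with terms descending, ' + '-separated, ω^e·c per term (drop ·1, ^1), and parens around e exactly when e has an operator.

G_0 = 9. HB_5(9) = 5 + 4. Bump = 10. G_1 = 9.
G_1 = 9. HB_6(9) = 6 + 3. Bump = 10. G_2 = 9.
G_2 = 9. HB_7(9) = 7 + 2. Bump = 10. G_3 = 9.
G_3 = 9. HB_8(9) = 8 + 1. Bump = 10. G_4 = 9.

ω + 1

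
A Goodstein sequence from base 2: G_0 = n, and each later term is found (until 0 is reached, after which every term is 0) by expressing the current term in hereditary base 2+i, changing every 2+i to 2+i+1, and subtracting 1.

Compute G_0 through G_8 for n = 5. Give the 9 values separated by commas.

G_0 = 5. HB_2(5) = 2^2 + 1. Bump = 28. G_1 = 27.
G_1 = 27. HB_3(27) = 3^3. Bump = 256. G_2 = 255.
G_2 = 255. HB_4(255) = 3·4^3 + 3·4^2 + 3·4 + 3. Bump = 468. G_3 = 467.
G_3 = 467. HB_5(467) = 3·5^3 + 3·5^2 + 3·5 + 2. Bump = 776. G_4 = 775.
G_4 = 775. HB_6(775) = 3·6^3 + 3·6^2 + 3·6 + 1. Bump = 1198. G_5 = 1197.
G_5 = 1197. HB_7(1197) = 3·7^3 + 3·7^2 + 3·7. Bump = 1752. G_6 = 1751.
G_6 = 1751. HB_8(1751) = 3·8^3 + 3·8^2 + 2·8 + 7. Bump = 2455. G_7 = 2454.
G_7 = 2454. HB_9(2454) = 3·9^3 + 3·9^2 + 2·9 + 6. Bump = 3326. G_8 = 3325.

5, 27, 255, 467, 775, 1197, 1751, 2454, 3325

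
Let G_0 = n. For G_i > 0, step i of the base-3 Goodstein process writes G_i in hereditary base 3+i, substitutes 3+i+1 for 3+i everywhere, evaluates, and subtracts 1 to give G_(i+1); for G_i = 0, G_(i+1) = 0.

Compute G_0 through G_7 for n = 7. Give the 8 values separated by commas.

7, 8, 9, 9, 9, 9, 9, 9

7 —HB3→ 2·3 + 1 —bump→ 2·4 + 1 = 9 —(−1)→ 8
8 —HB4→ 2·4 —bump→ 2·5 = 10 —(−1)→ 9
9 —HB5→ 5 + 4 —bump→ 6 + 4 = 10 —(−1)→ 9
9 —HB6→ 6 + 3 —bump→ 7 + 3 = 10 —(−1)→ 9
9 —HB7→ 7 + 2 —bump→ 8 + 2 = 10 —(−1)→ 9
9 —HB8→ 8 + 1 —bump→ 9 + 1 = 10 —(−1)→ 9
9 —HB9→ 9 —bump→ 10 = 10 —(−1)→ 9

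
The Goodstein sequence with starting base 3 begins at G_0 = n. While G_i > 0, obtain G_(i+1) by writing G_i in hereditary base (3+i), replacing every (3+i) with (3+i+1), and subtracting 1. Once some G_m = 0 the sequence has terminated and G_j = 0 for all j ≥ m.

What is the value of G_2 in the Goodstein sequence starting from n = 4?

4

(0) 4|_3 = 3 + 1 ↦ 4 + 1|_4 = 5 ⇒ 4
(1) 4|_4 = 4 ↦ 5|_5 = 5 ⇒ 4
(2) 4|_5 = 4 ↦ 4|_6 = 4 ⇒ 3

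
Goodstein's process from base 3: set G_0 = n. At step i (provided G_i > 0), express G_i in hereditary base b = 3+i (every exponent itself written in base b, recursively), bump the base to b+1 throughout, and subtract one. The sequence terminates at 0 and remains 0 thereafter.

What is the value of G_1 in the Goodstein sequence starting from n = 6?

7

G_0 = 6. HB_3(6) = 2·3. Bump = 8. G_1 = 7.
G_1 = 7. HB_4(7) = 4 + 3. Bump = 8. G_2 = 7.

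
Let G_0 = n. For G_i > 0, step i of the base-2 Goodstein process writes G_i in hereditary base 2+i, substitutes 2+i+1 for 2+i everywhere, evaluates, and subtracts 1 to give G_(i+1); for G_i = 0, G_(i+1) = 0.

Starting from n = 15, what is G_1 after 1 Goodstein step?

i=0: 15 = 2^(2 + 1) + 2^2 + 2 + 1 (b=2); 2→3: 3^(3 + 1) + 3^3 + 3 + 1 = 112; 112−1 = 111
i=1: 111 = 3^(3 + 1) + 3^3 + 3 (b=3); 3→4: 4^(4 + 1) + 4^4 + 4 = 1284; 1284−1 = 1283

111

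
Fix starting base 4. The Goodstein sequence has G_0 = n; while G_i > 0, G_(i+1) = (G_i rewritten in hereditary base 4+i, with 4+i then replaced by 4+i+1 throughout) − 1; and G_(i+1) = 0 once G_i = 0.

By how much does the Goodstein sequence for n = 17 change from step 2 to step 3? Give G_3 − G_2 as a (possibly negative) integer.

i=0: 17 = 4^2 + 1 (b=4); 4→5: 5^2 + 1 = 26; 26−1 = 25
i=1: 25 = 5^2 (b=5); 5→6: 6^2 = 36; 36−1 = 35
i=2: 35 = 5·6 + 5 (b=6); 6→7: 5·7 + 5 = 40; 40−1 = 39

4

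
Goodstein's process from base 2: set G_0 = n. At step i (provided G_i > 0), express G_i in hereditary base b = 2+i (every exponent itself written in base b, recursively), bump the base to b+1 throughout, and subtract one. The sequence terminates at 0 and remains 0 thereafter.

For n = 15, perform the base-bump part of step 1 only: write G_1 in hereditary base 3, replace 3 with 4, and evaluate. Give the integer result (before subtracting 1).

15 —HB2→ 2^(2 + 1) + 2^2 + 2 + 1 —bump→ 3^(3 + 1) + 3^3 + 3 + 1 = 112 —(−1)→ 111
111 —HB3→ 3^(3 + 1) + 3^3 + 3 —bump→ 4^(4 + 1) + 4^4 + 4 = 1284 —(−1)→ 1283

1284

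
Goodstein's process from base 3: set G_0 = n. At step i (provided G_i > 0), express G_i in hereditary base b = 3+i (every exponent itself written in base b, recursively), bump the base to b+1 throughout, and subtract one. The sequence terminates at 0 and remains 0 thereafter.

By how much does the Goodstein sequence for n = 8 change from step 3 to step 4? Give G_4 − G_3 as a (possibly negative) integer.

0

[0] 8 ≡ 2·3 + 2 (base 3). Lift 4: 10. −1: 9.
[1] 9 ≡ 2·4 + 1 (base 4). Lift 5: 11. −1: 10.
[2] 10 ≡ 2·5 (base 5). Lift 6: 12. −1: 11.
[3] 11 ≡ 6 + 5 (base 6). Lift 7: 12. −1: 11.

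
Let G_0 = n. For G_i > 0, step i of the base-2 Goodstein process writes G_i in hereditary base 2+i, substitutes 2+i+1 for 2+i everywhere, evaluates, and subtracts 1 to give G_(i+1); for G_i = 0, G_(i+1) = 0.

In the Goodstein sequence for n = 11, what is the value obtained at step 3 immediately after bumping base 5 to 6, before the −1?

279938

base 2: 11 = 2^(2 + 1) + 2 + 1; at 3: 3^(3 + 1) + 3 + 1 = 85; next = 84
base 3: 84 = 3^(3 + 1) + 3; at 4: 4^(4 + 1) + 4 = 1028; next = 1027
base 4: 1027 = 4^(4 + 1) + 3; at 5: 5^(5 + 1) + 3 = 15628; next = 15627
base 5: 15627 = 5^(5 + 1) + 2; at 6: 6^(6 + 1) + 2 = 279938; next = 279937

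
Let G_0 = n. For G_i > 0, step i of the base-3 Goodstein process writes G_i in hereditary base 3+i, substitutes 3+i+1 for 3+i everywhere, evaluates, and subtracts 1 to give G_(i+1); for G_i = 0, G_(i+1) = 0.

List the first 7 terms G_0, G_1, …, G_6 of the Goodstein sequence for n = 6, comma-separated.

6, 7, 7, 7, 7, 7, 6

G_0=6  [base 3] 2·3  →[3↦4]→  2·4 = 8  −1 ⇒ G_1=7
G_1=7  [base 4] 4 + 3  →[4↦5]→  5 + 3 = 8  −1 ⇒ G_2=7
G_2=7  [base 5] 5 + 2  →[5↦6]→  6 + 2 = 8  −1 ⇒ G_3=7
G_3=7  [base 6] 6 + 1  →[6↦7]→  7 + 1 = 8  −1 ⇒ G_4=7
G_4=7  [base 7] 7  →[7↦8]→  8 = 8  −1 ⇒ G_5=7
G_5=7  [base 8] 7  →[8↦9]→  7 = 7  −1 ⇒ G_6=6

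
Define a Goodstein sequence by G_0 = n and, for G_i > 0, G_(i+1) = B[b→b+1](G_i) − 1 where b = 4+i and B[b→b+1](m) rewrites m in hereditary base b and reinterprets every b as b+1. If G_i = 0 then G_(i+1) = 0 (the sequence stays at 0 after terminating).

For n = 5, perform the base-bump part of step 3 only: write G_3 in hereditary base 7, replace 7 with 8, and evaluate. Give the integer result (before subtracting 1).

[0] 5 ≡ 4 + 1 (base 4). Lift 5: 6. −1: 5.
[1] 5 ≡ 5 (base 5). Lift 6: 6. −1: 5.
[2] 5 ≡ 5 (base 6). Lift 7: 5. −1: 4.
[3] 4 ≡ 4 (base 7). Lift 8: 4. −1: 3.

4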